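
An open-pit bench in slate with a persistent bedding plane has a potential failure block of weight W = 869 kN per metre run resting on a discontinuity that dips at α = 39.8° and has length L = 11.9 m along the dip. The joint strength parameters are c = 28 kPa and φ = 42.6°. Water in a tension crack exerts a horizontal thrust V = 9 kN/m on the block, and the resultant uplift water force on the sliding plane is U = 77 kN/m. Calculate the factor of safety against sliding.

FS = 1.55

Resolving the block weight along and normal to the plane and applying the Mohr–Coulomb strength on the joint:
N' = W cosα − U − V sinα = 869·cos39.8° − 77 − 9·sin39.8° = 584.9 kN/m
Driving force T = W sinα + V cosα = 869·sin39.8° + 9·cos39.8° = 563.2 kN/m
Resisting force R = c·L + N'·tanφ = 28·11.9 + 584.9·tan42.6° = 333.2 + 537.8 = 871.0 kN/m
FS = R / T = 871.0 / 563.2 = 1.547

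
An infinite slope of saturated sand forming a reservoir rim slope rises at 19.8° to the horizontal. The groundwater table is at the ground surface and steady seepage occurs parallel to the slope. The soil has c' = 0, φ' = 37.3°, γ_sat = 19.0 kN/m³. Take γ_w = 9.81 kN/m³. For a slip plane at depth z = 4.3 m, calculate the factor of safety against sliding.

With seepage parallel to the slope and the water table at the surface, the effective normal stress on the slip plane uses the buoyant unit weight γ' = γ_sat − γ_w while the driving shear stress uses γ_sat:
FS = [c' + γ' z cos²β tanφ'] / [γ_sat z sinβ cosβ]
(For c' = 0 this reduces to FS = (γ'/γ_sat)·tanφ'/tanβ.)
γ' = 19.0 − 9.81 = 9.19 kN/m³
Numerator = 0.0 + 9.19·4.3·cos²19.8°·tan37.3° = 0.0 + 9.19·4.3·0.8853·0.7618 = 26.650 kPa
Denominator = 19.0·4.3·sin19.8°·cos19.8° = 19.0·4.3·0.3387·0.9409 = 26.039 kPa
FS = 26.650 / 26.039 = 1.023

FS = 1.02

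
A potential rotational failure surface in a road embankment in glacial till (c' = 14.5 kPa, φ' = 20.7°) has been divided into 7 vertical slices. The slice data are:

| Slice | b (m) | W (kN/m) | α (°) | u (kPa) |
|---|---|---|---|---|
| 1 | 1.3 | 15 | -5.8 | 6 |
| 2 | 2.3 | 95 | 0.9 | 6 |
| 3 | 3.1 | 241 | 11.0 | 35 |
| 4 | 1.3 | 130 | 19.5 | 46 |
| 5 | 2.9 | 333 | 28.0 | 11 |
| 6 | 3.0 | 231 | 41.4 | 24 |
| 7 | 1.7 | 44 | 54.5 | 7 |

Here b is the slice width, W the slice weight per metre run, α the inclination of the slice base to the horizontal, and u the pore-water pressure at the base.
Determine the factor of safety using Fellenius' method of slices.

FS = 1.15

Ordinary method of slices: FS = Σ[c'·Δl_i + (W_i cosα_i − u_i·Δl_i)·tanφ'] / Σ W_i sinα_i, with Δl_i = b_i / cosα_i.
Slice 1: Δl = 1.3/cos(-5.8°) = 1.307 m; N'_1 = 15·cos(-5.8°) − 6·1.307 = 7.1; c'Δl = 18.95; W sinα = -1.5
Slice 2: Δl = 2.3/cos0.9° = 2.300 m; N'_2 = 95·cos0.9° − 6·2.300 = 81.2; c'Δl = 33.35; W sinα = 1.5
Slice 3: Δl = 3.1/cos11.0° = 3.158 m; N'_3 = 241·cos11.0° − 35·3.158 = 126.0; c'Δl = 45.79; W sinα = 46.0
Slice 4: Δl = 1.3/cos19.5° = 1.379 m; N'_4 = 130·cos19.5° − 46·1.379 = 59.1; c'Δl = 20.00; W sinα = 43.4
Slice 5: Δl = 2.9/cos28.0° = 3.284 m; N'_5 = 333·cos28.0° − 11·3.284 = 257.9; c'Δl = 47.62; W sinα = 156.3
Slice 6: Δl = 3.0/cos41.4° = 3.999 m; N'_6 = 231·cos41.4° − 24·3.999 = 77.3; c'Δl = 57.99; W sinα = 152.8
Slice 7: Δl = 1.7/cos54.5° = 2.927 m; N'_7 = 44·cos54.5° − 7·2.927 = 5.1; c'Δl = 42.45; W sinα = 35.8
Σc'Δl = 266.2 kN/m; ΣN' = 613.7 kN/m; ΣW sinα = 434.3 kN/m
Resisting = 266.2 + 613.7·tan20.7° = 266.2 + 231.9 = 498.0 kN/m
FS = 498.0 / 434.3 = 1.147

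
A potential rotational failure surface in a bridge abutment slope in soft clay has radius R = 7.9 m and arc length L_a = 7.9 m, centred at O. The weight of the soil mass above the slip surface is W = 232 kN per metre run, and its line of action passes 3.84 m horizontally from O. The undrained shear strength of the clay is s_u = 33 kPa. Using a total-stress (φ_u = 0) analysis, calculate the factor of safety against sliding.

Taking moments about the centre O, the resisting moment is provided by the undrained shear strength acting along the arc:
M_R = s_u·L_a·R = 33·7.90·7.9 = 2059.5 kN·m/m
M_D = W·d = 232·3.84 = 890.9 kN·m/m
FS = M_R / M_D = 2059.5 / 890.9 = 2.312

FS = 2.31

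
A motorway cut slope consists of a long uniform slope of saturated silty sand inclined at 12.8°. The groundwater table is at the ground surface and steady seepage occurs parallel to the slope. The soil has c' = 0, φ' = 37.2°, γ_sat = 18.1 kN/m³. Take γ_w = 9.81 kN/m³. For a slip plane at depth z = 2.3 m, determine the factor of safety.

With seepage parallel to the slope and the water table at the surface, the effective normal stress on the slip plane uses the buoyant unit weight γ' = γ_sat − γ_w while the driving shear stress uses γ_sat:
FS = [c' + γ' z cos²β tanφ'] / [γ_sat z sinβ cosβ]
(For c' = 0 this reduces to FS = (γ'/γ_sat)·tanφ'/tanβ.)
γ' = 18.1 − 9.81 = 8.29 kN/m³
Numerator = 0.0 + 8.29·2.3·cos²12.8°·tan37.2° = 0.0 + 8.29·2.3·0.9509·0.7590 = 13.762 kPa
Denominator = 18.1·2.3·sin12.8°·cos12.8° = 18.1·2.3·0.2215·0.9751 = 8.994 kPa
FS = 13.762 / 8.994 = 1.530

FS = 1.53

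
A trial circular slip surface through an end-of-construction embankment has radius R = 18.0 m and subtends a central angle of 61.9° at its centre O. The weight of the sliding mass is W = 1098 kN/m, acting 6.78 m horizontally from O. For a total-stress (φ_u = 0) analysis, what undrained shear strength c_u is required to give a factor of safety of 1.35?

FS = c_u·L_a·R / (W·d), so c_u = FS·W·d / (L_a·R).
Arc length L_a = R·θ = 18.0·(61.9°·π/180) = 18.0·1.0804 = 19.45 m
c_u = 1.35·1098·6.78 / (19.45·18.0) = 10050.0 / 350.04 = 28.71 kPa

c_u = 28.7 kPa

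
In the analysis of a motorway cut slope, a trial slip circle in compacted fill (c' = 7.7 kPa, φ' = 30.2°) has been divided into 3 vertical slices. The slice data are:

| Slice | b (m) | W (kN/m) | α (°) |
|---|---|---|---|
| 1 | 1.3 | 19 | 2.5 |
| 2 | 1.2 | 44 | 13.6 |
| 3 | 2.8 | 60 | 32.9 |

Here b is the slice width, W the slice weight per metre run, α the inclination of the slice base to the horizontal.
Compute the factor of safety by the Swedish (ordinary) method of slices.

Ordinary method of slices: FS = Σ[c'·Δl_i + (W_i cosα_i)·tanφ'] / Σ W_i sinα_i, with Δl_i = b_i / cosα_i.
Slice 1: Δl = 1.3/cos2.5° = 1.301 m; N'_1 = 19·cos2.5° = 19.0; c'Δl = 10.02; W sinα = 0.8
Slice 2: Δl = 1.2/cos13.6° = 1.235 m; N'_2 = 44·cos13.6° = 42.8; c'Δl = 9.51; W sinα = 10.3
Slice 3: Δl = 2.8/cos32.9° = 3.335 m; N'_3 = 60·cos32.9° = 50.4; c'Δl = 25.68; W sinα = 32.6
Σc'Δl = 45.2 kN/m; ΣN' = 112.1 kN/m; ΣW sinα = 43.8 kN/m
Resisting = 45.2 + 112.1·tan30.2° = 45.2 + 65.3 = 110.5 kN/m
FS = 110.5 / 43.8 = 2.524

FS = 2.52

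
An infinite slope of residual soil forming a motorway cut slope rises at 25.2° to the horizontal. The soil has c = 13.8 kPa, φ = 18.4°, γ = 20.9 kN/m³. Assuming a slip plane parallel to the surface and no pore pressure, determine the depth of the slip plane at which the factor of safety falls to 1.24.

z = 3.22 m

Setting FS = 1.24 in FS = [c + γz cos²β tanφ] / [γz sinβ cosβ] and solving for z:
z = c / [γ cosβ (FS·sinβ − cosβ·tanφ)]
  = 13.8 / [20.9·cos25.2°·(1.24·sin25.2° − cos25.2°·tan18.4°)]
  = 13.8 / [20.9·0.9048·(1.24·0.4258 − 0.9048·0.3327)]
  = 13.8 / 4.2922 = 3.215 m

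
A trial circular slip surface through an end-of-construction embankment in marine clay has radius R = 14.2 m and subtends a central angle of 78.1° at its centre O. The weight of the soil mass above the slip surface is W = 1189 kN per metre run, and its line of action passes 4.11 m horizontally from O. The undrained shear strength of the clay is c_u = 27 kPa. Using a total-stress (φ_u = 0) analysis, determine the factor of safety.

FS = 1.52

Taking moments about the centre O, the resisting moment is provided by the undrained shear strength acting along the arc:
Arc length L_a = R·θ = 14.2·(78.1°·π/180) = 14.2·1.3631 = 19.36 m
M_R = c_u·L_a·R = 27·19.36·14.2 = 7421.1 kN·m/m
M_D = W·d = 1189·4.11 = 4886.8 kN·m/m
FS = M_R / M_D = 7421.1 / 4886.8 = 1.519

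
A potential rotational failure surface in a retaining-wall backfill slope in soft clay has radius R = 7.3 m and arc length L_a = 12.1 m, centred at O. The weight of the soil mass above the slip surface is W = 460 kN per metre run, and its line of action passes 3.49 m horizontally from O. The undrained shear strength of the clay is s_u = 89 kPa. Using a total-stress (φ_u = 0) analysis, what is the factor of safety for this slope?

FS = 4.90

Taking moments about the centre O, the resisting moment is provided by the undrained shear strength acting along the arc:
M_R = s_u·L_a·R = 89·12.10·7.3 = 7861.4 kN·m/m
M_D = W·d = 460·3.49 = 1605.4 kN·m/m
FS = M_R / M_D = 7861.4 / 1605.4 = 4.897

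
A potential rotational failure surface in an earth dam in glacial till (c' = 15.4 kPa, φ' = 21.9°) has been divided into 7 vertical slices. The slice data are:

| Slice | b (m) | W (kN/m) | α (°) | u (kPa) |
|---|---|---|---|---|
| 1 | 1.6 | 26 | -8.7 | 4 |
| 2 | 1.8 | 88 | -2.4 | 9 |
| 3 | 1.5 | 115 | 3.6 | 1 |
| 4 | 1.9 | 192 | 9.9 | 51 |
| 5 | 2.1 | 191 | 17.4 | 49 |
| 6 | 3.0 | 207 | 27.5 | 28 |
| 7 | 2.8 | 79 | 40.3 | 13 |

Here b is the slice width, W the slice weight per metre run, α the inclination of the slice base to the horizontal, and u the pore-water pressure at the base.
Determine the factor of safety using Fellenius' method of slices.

Ordinary method of slices: FS = Σ[c'·Δl_i + (W_i cosα_i − u_i·Δl_i)·tanφ'] / Σ W_i sinα_i, with Δl_i = b_i / cosα_i.
Slice 1: Δl = 1.6/cos(-8.7°) = 1.619 m; N'_1 = 26·cos(-8.7°) − 4·1.619 = 19.2; c'Δl = 24.93; W sinα = -3.9
Slice 2: Δl = 1.8/cos(-2.4°) = 1.802 m; N'_2 = 88·cos(-2.4°) − 9·1.802 = 71.7; c'Δl = 27.74; W sinα = -3.7
Slice 3: Δl = 1.5/cos3.6° = 1.503 m; N'_3 = 115·cos3.6° − 1·1.503 = 113.3; c'Δl = 23.15; W sinα = 7.2
Slice 4: Δl = 1.9/cos9.9° = 1.929 m; N'_4 = 192·cos9.9° − 51·1.929 = 90.8; c'Δl = 29.70; W sinα = 33.0
Slice 5: Δl = 2.1/cos17.4° = 2.201 m; N'_5 = 191·cos17.4° − 49·2.201 = 74.4; c'Δl = 33.89; W sinα = 57.1
Slice 6: Δl = 3.0/cos27.5° = 3.382 m; N'_6 = 207·cos27.5° − 28·3.382 = 88.9; c'Δl = 52.09; W sinα = 95.6
Slice 7: Δl = 2.8/cos40.3° = 3.671 m; N'_7 = 79·cos40.3° − 13·3.671 = 12.5; c'Δl = 56.54; W sinα = 51.1
Σc'Δl = 248.0 kN/m; ΣN' = 470.8 kN/m; ΣW sinα = 236.4 kN/m
Resisting = 248.0 + 470.8·tan21.9° = 248.0 + 189.3 = 437.3 kN/m
FS = 437.3 / 236.4 = 1.850

FS = 1.85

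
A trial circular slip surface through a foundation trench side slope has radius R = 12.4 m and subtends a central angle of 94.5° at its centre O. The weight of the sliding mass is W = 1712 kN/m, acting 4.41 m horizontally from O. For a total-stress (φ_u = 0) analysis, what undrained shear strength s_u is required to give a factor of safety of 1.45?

s_u = 43.2 kPa

FS = s_u·L_a·R / (W·d), so s_u = FS·W·d / (L_a·R).
Arc length L_a = R·θ = 12.4·(94.5°·π/180) = 12.4·1.6493 = 20.45 m
s_u = 1.45·1712·4.41 / (20.45·12.4) = 10947.4 / 253.60 = 43.17 kPa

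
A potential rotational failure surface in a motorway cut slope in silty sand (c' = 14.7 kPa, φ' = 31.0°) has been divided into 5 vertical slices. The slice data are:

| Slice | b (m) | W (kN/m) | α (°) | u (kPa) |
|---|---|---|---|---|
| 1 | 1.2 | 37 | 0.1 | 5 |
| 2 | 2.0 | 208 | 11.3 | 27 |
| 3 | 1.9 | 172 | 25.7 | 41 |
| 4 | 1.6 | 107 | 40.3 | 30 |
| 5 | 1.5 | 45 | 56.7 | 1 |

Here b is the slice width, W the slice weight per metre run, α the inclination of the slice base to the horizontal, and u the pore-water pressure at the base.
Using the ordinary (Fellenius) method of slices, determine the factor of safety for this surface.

FS = 1.45

Ordinary method of slices: FS = Σ[c'·Δl_i + (W_i cosα_i − u_i·Δl_i)·tanφ'] / Σ W_i sinα_i, with Δl_i = b_i / cosα_i.
Slice 1: Δl = 1.2/cos0.1° = 1.200 m; N'_1 = 37·cos0.1° − 5·1.200 = 31.0; c'Δl = 17.64; W sinα = 0.1
Slice 2: Δl = 2.0/cos11.3° = 2.040 m; N'_2 = 208·cos11.3° − 27·2.040 = 148.9; c'Δl = 29.98; W sinα = 40.8
Slice 3: Δl = 1.9/cos25.7° = 2.109 m; N'_3 = 172·cos25.7° − 41·2.109 = 68.5; c'Δl = 31.00; W sinα = 74.6
Slice 4: Δl = 1.6/cos40.3° = 2.098 m; N'_4 = 107·cos40.3° − 30·2.098 = 18.7; c'Δl = 30.84; W sinα = 69.2
Slice 5: Δl = 1.5/cos56.7° = 2.732 m; N'_5 = 45·cos56.7° − 1·2.732 = 22.0; c'Δl = 40.16; W sinα = 37.6
Σc'Δl = 149.6 kN/m; ΣN' = 289.1 kN/m; ΣW sinα = 222.2 kN/m
Resisting = 149.6 + 289.1·tan31.0° = 149.6 + 173.7 = 323.3 kN/m
FS = 323.3 / 222.2 = 1.455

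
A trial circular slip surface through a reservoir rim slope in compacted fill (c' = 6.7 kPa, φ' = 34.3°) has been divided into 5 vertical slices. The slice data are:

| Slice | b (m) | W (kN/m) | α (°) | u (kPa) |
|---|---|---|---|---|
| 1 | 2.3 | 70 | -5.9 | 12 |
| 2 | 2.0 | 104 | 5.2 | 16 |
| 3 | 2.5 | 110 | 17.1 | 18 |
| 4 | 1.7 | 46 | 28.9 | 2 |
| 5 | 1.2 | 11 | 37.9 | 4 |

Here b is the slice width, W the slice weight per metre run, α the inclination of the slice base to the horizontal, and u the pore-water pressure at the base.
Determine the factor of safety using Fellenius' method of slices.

Ordinary method of slices: FS = Σ[c'·Δl_i + (W_i cosα_i − u_i·Δl_i)·tanφ'] / Σ W_i sinα_i, with Δl_i = b_i / cosα_i.
Slice 1: Δl = 2.3/cos(-5.9°) = 2.312 m; N'_1 = 70·cos(-5.9°) − 12·2.312 = 41.9; c'Δl = 15.49; W sinα = -7.2
Slice 2: Δl = 2.0/cos5.2° = 2.008 m; N'_2 = 104·cos5.2° − 16·2.008 = 71.4; c'Δl = 13.46; W sinα = 9.4
Slice 3: Δl = 2.5/cos17.1° = 2.616 m; N'_3 = 110·cos17.1° − 18·2.616 = 58.1; c'Δl = 17.52; W sinα = 32.3
Slice 4: Δl = 1.7/cos28.9° = 1.942 m; N'_4 = 46·cos28.9° − 2·1.942 = 36.4; c'Δl = 13.01; W sinα = 22.2
Slice 5: Δl = 1.2/cos37.9° = 1.521 m; N'_5 = 11·cos37.9° − 4·1.521 = 2.6; c'Δl = 10.19; W sinα = 6.8
Σc'Δl = 69.7 kN/m; ΣN' = 210.4 kN/m; ΣW sinα = 63.6 kN/m
Resisting = 69.7 + 210.4·tan34.3° = 69.7 + 143.5 = 213.2 kN/m
FS = 213.2 / 63.6 = 3.354

FS = 3.35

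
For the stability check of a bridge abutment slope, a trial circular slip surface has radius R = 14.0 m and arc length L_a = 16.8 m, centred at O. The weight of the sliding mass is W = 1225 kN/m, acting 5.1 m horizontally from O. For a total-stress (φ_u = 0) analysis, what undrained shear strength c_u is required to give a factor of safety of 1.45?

c_u = 38.5 kPa

FS = c_u·L_a·R / (W·d), so c_u = FS·W·d / (L_a·R).
c_u = 1.45·1225·5.1 / (16.80·14.0) = 9058.9 / 235.20 = 38.52 kPa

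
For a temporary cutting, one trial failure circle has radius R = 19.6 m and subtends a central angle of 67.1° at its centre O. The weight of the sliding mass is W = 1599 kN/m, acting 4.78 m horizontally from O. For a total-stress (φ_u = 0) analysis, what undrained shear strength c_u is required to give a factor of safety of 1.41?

c_u = 24.0 kPa

FS = c_u·L_a·R / (W·d), so c_u = FS·W·d / (L_a·R).
Arc length L_a = R·θ = 19.6·(67.1°·π/180) = 19.6·1.1711 = 22.95 m
c_u = 1.41·1599·4.78 / (22.95·19.6) = 10776.9 / 449.90 = 23.95 kPa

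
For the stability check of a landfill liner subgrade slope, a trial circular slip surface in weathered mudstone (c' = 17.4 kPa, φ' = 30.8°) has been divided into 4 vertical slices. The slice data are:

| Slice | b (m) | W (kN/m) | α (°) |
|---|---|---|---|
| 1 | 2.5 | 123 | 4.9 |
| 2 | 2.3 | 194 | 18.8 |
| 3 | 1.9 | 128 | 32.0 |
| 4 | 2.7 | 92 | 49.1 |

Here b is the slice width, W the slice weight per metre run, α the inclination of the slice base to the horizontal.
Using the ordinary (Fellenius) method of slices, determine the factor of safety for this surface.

Ordinary method of slices: FS = Σ[c'·Δl_i + (W_i cosα_i)·tanφ'] / Σ W_i sinα_i, with Δl_i = b_i / cosα_i.
Slice 1: Δl = 2.5/cos4.9° = 2.509 m; N'_1 = 123·cos4.9° = 122.6; c'Δl = 43.66; W sinα = 10.5
Slice 2: Δl = 2.3/cos18.8° = 2.430 m; N'_2 = 194·cos18.8° = 183.6; c'Δl = 42.28; W sinα = 62.5
Slice 3: Δl = 1.9/cos32.0° = 2.240 m; N'_3 = 128·cos32.0° = 108.6; c'Δl = 38.98; W sinα = 67.8
Slice 4: Δl = 2.7/cos49.1° = 4.124 m; N'_4 = 92·cos49.1° = 60.2; c'Δl = 71.75; W sinα = 69.5
Σc'Δl = 196.7 kN/m; ΣN' = 475.0 kN/m; ΣW sinα = 210.4 kN/m
Resisting = 196.7 + 475.0·tan30.8° = 196.7 + 283.1 = 479.8 kN/m
FS = 479.8 / 210.4 = 2.281

FS = 2.28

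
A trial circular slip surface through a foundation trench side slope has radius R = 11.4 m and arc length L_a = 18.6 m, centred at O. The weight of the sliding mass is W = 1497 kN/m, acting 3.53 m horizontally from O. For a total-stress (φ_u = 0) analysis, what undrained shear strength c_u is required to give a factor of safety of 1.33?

FS = c_u·L_a·R / (W·d), so c_u = FS·W·d / (L_a·R).
c_u = 1.33·1497·3.53 / (18.60·11.4) = 7028.3 / 212.04 = 33.15 kPa

c_u = 33.1 kPa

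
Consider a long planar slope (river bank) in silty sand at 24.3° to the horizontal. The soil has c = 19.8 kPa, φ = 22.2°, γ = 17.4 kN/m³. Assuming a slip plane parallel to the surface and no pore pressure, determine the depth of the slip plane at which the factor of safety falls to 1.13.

z = 13.41 m

Setting FS = 1.13 in FS = [c + γz cos²β tanφ] / [γz sinβ cosβ] and solving for z:
z = c / [γ cosβ (FS·sinβ − cosβ·tanφ)]
  = 19.8 / [17.4·cos24.3°·(1.13·sin24.3° − cos24.3°·tan22.2°)]
  = 19.8 / [17.4·0.9114·(1.13·0.4115 − 0.9114·0.4081)]
  = 19.8 / 1.4760 = 13.415 m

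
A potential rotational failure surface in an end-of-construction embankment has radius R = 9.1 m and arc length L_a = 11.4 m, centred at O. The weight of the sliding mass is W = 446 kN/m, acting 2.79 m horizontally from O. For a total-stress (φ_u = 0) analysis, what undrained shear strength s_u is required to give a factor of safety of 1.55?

s_u = 18.6 kPa

FS = s_u·L_a·R / (W·d), so s_u = FS·W·d / (L_a·R).
s_u = 1.55·446·2.79 / (11.40·9.1) = 1928.7 / 103.74 = 18.59 kPa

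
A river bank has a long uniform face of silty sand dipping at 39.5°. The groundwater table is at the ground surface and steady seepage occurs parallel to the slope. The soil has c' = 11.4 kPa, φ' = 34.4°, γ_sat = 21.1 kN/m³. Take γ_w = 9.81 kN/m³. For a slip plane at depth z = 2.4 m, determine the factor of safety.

FS = 0.90

With seepage parallel to the slope and the water table at the surface, the effective normal stress on the slip plane uses the buoyant unit weight γ' = γ_sat − γ_w while the driving shear stress uses γ_sat:
FS = [c' + γ' z cos²β tanφ'] / [γ_sat z sinβ cosβ]
γ' = 21.1 − 9.81 = 11.29 kN/m³
Numerator = 11.4 + 11.29·2.4·cos²39.5°·tan34.4° = 11.4 + 11.29·2.4·0.5954·0.6847 = 22.447 kPa
Denominator = 21.1·2.4·sin39.5°·cos39.5° = 21.1·2.4·0.6361·0.7716 = 24.855 kPa
FS = 22.447 / 24.855 = 0.903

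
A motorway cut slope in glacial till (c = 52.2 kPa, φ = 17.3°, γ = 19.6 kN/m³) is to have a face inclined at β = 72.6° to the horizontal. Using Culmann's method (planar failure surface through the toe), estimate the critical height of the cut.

H_c = 22.53 m

Culmann's analysis gives the critical failure plane at α_cr = (β + φ)/2 = (72.6 + 17.3)/2 = 44.9°, and the critical height
H_c = (4c/γ) · sinβ cosφ / [1 − cos(β − φ)]
    = (4·52.2/19.6) · sin72.6°·cos17.3° / [1 − cos(55.3°)]
    = 10.653 · 0.9542·0.9548 / [1 − 0.5693]
    = 10.653 · 0.9111 / 0.4307
    = 22.53 m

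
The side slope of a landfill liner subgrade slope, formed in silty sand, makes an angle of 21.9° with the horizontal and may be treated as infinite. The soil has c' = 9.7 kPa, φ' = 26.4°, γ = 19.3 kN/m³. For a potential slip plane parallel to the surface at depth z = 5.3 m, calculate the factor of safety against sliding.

For an infinite slope with a slip plane parallel to the surface (no pore pressure): FS = [c' + γz cos²β tanφ'] / [γz sinβ cosβ].
γz = 19.3·5.3 = 102.29 kN/m²
Numerator = 9.7 + 102.29·cos²21.9°·tan26.4° = 9.7 + 102.29·0.8609·0.4964 = 53.413 kPa
Denominator = 102.29·sin21.9°·cos21.9° = 102.29·0.3730·0.9278 = 35.400 kPa
FS = 53.413 / 35.400 = 1.509

FS = 1.51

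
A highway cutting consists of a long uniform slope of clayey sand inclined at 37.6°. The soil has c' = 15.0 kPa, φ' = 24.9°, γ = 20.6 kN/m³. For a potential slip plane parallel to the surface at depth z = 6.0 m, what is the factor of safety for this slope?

For an infinite slope with a slip plane parallel to the surface (no pore pressure): FS = [c' + γz cos²β tanφ'] / [γz sinβ cosβ].
γz = 20.6·6.0 = 123.60 kN/m²
Numerator = 15.0 + 123.60·cos²37.6°·tan24.9° = 15.0 + 123.60·0.6277·0.4642 = 51.014 kPa
Denominator = 123.60·sin37.6°·cos37.6° = 123.60·0.6101·0.7923 = 59.750 kPa
FS = 51.014 / 59.750 = 0.854

FS = 0.85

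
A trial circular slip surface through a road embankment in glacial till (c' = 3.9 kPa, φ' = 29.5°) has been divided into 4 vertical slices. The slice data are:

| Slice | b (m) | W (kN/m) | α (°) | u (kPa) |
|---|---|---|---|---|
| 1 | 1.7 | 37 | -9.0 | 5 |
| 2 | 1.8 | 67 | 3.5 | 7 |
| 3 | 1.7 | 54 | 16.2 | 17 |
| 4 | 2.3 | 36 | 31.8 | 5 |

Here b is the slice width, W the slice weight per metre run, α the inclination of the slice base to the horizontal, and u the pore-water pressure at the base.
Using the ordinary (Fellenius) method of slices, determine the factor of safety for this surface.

Ordinary method of slices: FS = Σ[c'·Δl_i + (W_i cosα_i − u_i·Δl_i)·tanφ'] / Σ W_i sinα_i, with Δl_i = b_i / cosα_i.
Slice 1: Δl = 1.7/cos(-9.0°) = 1.721 m; N'_1 = 37·cos(-9.0°) − 5·1.721 = 27.9; c'Δl = 6.71; W sinα = -5.8
Slice 2: Δl = 1.8/cos3.5° = 1.803 m; N'_2 = 67·cos3.5° − 7·1.803 = 54.3; c'Δl = 7.03; W sinα = 4.1
Slice 3: Δl = 1.7/cos16.2° = 1.770 m; N'_3 = 54·cos16.2° − 17·1.770 = 21.8; c'Δl = 6.90; W sinα = 15.1
Slice 4: Δl = 2.3/cos31.8° = 2.706 m; N'_4 = 36·cos31.8° − 5·2.706 = 17.1; c'Δl = 10.55; W sinα = 19.0
Σc'Δl = 31.2 kN/m; ΣN' = 121.0 kN/m; ΣW sinα = 32.3 kN/m
Resisting = 31.2 + 121.0·tan29.5° = 31.2 + 68.5 = 99.7 kN/m
FS = 99.7 / 32.3 = 3.082

FS = 3.08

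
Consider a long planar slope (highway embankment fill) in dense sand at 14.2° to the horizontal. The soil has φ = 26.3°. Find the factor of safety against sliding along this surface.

For a dry cohesionless infinite slope the factor of safety is FS = tanφ / tanβ.
FS = tan26.3° / tan14.2° = 0.4942 / 0.2530 = 1.953

FS = 1.95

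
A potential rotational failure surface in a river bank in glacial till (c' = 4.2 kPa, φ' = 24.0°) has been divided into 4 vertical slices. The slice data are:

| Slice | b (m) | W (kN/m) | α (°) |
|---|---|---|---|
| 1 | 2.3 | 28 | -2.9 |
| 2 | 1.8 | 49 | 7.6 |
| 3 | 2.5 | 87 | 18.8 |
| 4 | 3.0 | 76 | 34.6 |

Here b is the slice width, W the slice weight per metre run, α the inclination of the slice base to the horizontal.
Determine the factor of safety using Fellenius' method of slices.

FS = 1.87

Ordinary method of slices: FS = Σ[c'·Δl_i + (W_i cosα_i)·tanφ'] / Σ W_i sinα_i, with Δl_i = b_i / cosα_i.
Slice 1: Δl = 2.3/cos(-2.9°) = 2.303 m; N'_1 = 28·cos(-2.9°) = 28.0; c'Δl = 9.67; W sinα = -1.4
Slice 2: Δl = 1.8/cos7.6° = 1.816 m; N'_2 = 49·cos7.6° = 48.6; c'Δl = 7.63; W sinα = 6.5
Slice 3: Δl = 2.5/cos18.8° = 2.641 m; N'_3 = 87·cos18.8° = 82.4; c'Δl = 11.09; W sinα = 28.0
Slice 4: Δl = 3.0/cos34.6° = 3.645 m; N'_4 = 76·cos34.6° = 62.6; c'Δl = 15.31; W sinα = 43.2
Σc'Δl = 43.7 kN/m; ΣN' = 221.5 kN/m; ΣW sinα = 76.3 kN/m
Resisting = 43.7 + 221.5·tan24.0° = 43.7 + 98.6 = 142.3 kN/m
FS = 142.3 / 76.3 = 1.866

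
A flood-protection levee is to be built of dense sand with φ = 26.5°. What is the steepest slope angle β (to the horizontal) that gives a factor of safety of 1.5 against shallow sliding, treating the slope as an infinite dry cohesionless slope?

β = 18.4°

For an infinite dry cohesionless slope FS = tanφ/tanβ, so tanβ = tanφ / FS.
tanβ = tan26.5° / 1.5 = 0.4986 / 1.5 = 0.3324
β = arctan(0.3324) = 18.39°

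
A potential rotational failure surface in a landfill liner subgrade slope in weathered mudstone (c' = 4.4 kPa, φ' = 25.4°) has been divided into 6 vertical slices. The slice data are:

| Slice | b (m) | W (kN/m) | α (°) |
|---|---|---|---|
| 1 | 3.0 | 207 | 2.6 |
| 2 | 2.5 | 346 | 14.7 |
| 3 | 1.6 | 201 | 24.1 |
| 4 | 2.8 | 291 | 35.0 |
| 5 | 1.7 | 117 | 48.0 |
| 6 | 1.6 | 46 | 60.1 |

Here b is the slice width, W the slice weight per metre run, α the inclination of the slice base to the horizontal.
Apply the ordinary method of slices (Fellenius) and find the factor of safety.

Ordinary method of slices: FS = Σ[c'·Δl_i + (W_i cosα_i)·tanφ'] / Σ W_i sinα_i, with Δl_i = b_i / cosα_i.
Slice 1: Δl = 3.0/cos2.6° = 3.003 m; N'_1 = 207·cos2.6° = 206.8; c'Δl = 13.21; W sinα = 9.4
Slice 2: Δl = 2.5/cos14.7° = 2.585 m; N'_2 = 346·cos14.7° = 334.7; c'Δl = 11.37; W sinα = 87.8
Slice 3: Δl = 1.6/cos24.1° = 1.753 m; N'_3 = 201·cos24.1° = 183.5; c'Δl = 7.71; W sinα = 82.1
Slice 4: Δl = 2.8/cos35.0° = 3.418 m; N'_4 = 291·cos35.0° = 238.4; c'Δl = 15.04; W sinα = 166.9
Slice 5: Δl = 1.7/cos48.0° = 2.541 m; N'_5 = 117·cos48.0° = 78.3; c'Δl = 11.18; W sinα = 86.9
Slice 6: Δl = 1.6/cos60.1° = 3.210 m; N'_6 = 46·cos60.1° = 22.9; c'Δl = 14.12; W sinα = 39.9
Σc'Δl = 72.6 kN/m; ΣN' = 1064.5 kN/m; ΣW sinα = 473.0 kN/m
Resisting = 72.6 + 1064.5·tan25.4° = 72.6 + 505.5 = 578.1 kN/m
FS = 578.1 / 473.0 = 1.222

FS = 1.22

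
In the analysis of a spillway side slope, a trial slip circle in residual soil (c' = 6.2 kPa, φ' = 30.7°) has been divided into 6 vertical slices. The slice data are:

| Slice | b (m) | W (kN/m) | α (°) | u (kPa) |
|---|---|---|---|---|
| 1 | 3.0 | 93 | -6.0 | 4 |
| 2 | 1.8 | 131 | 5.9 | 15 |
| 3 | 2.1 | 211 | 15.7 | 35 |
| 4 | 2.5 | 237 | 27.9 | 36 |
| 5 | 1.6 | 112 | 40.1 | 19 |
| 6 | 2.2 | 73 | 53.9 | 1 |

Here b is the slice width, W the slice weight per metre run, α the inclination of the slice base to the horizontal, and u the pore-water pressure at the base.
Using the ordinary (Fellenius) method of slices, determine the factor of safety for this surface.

Ordinary method of slices: FS = Σ[c'·Δl_i + (W_i cosα_i − u_i·Δl_i)·tanφ'] / Σ W_i sinα_i, with Δl_i = b_i / cosα_i.
Slice 1: Δl = 3.0/cos(-6.0°) = 3.017 m; N'_1 = 93·cos(-6.0°) − 4·3.017 = 80.4; c'Δl = 18.70; W sinα = -9.7
Slice 2: Δl = 1.8/cos5.9° = 1.810 m; N'_2 = 131·cos5.9° − 15·1.810 = 103.2; c'Δl = 11.22; W sinα = 13.5
Slice 3: Δl = 2.1/cos15.7° = 2.181 m; N'_3 = 211·cos15.7° − 35·2.181 = 126.8; c'Δl = 13.52; W sinα = 57.1
Slice 4: Δl = 2.5/cos27.9° = 2.829 m; N'_4 = 237·cos27.9° − 36·2.829 = 107.6; c'Δl = 17.54; W sinα = 110.9
Slice 5: Δl = 1.6/cos40.1° = 2.092 m; N'_5 = 112·cos40.1° − 19·2.092 = 45.9; c'Δl = 12.97; W sinα = 72.1
Slice 6: Δl = 2.2/cos53.9° = 3.734 m; N'_6 = 73·cos53.9° − 1·3.734 = 39.3; c'Δl = 23.15; W sinα = 59.0
Σc'Δl = 97.1 kN/m; ΣN' = 503.2 kN/m; ΣW sinα = 302.9 kN/m
Resisting = 97.1 + 503.2·tan30.7° = 97.1 + 298.8 = 395.9 kN/m
FS = 395.9 / 302.9 = 1.307

FS = 1.31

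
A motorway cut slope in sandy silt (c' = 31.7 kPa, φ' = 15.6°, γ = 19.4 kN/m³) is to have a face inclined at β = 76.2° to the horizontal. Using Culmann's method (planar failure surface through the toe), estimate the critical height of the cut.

H_c = 12.01 m

Culmann's analysis gives the critical failure plane at α_cr = (β + φ')/2 = (76.2 + 15.6)/2 = 45.9°, and the critical height
H_c = (4c'/γ) · sinβ cosφ' / [1 − cos(β − φ')]
    = (4·31.7/19.4) · sin76.2°·cos15.6° / [1 − cos(60.6°)]
    = 6.536 · 0.9711·0.9632 / [1 − 0.4909]
    = 6.536 · 0.9354 / 0.5091
    = 12.01 m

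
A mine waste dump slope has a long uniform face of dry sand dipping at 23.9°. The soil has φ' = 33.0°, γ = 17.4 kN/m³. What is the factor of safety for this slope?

For a dry cohesionless infinite slope the factor of safety is FS = tanφ' / tanβ.
FS = tan33.0° / tan23.9° = 0.6494 / 0.4431 = 1.465

FS = 1.47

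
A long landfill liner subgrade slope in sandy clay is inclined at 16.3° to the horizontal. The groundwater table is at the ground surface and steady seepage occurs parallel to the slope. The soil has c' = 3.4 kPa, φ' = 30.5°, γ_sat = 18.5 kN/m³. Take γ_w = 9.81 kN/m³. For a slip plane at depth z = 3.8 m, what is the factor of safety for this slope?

FS = 1.13

With seepage parallel to the slope and the water table at the surface, the effective normal stress on the slip plane uses the buoyant unit weight γ' = γ_sat − γ_w while the driving shear stress uses γ_sat:
FS = [c' + γ' z cos²β tanφ'] / [γ_sat z sinβ cosβ]
γ' = 18.5 − 9.81 = 8.69 kN/m³
Numerator = 3.4 + 8.69·3.8·cos²16.3°·tan30.5° = 3.4 + 8.69·3.8·0.9212·0.5890 = 21.319 kPa
Denominator = 18.5·3.8·sin16.3°·cos16.3° = 18.5·3.8·0.2807·0.9598 = 18.938 kPa
FS = 21.319 / 18.938 = 1.126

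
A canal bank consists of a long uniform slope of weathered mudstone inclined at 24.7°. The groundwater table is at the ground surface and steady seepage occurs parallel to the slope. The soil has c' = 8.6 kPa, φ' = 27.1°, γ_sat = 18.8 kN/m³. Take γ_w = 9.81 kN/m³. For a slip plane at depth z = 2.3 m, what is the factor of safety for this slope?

FS = 1.06

With seepage parallel to the slope and the water table at the surface, the effective normal stress on the slip plane uses the buoyant unit weight γ' = γ_sat − γ_w while the driving shear stress uses γ_sat:
FS = [c' + γ' z cos²β tanφ'] / [γ_sat z sinβ cosβ]
γ' = 18.8 − 9.81 = 8.99 kN/m³
Numerator = 8.6 + 8.99·2.3·cos²24.7°·tan27.1° = 8.6 + 8.99·2.3·0.8254·0.5117 = 17.333 kPa
Denominator = 18.8·2.3·sin24.7°·cos24.7° = 18.8·2.3·0.4179·0.9085 = 16.415 kPa
FS = 17.333 / 16.415 = 1.056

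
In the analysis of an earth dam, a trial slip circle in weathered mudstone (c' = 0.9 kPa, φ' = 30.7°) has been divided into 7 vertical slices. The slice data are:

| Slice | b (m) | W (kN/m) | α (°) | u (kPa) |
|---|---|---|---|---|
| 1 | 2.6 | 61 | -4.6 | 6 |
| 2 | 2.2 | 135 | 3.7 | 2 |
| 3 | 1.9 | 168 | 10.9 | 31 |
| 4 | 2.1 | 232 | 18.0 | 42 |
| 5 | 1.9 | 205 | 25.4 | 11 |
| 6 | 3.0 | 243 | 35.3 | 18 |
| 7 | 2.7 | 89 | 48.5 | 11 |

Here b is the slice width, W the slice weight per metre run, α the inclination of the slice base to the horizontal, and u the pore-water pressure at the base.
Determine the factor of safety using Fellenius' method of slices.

Ordinary method of slices: FS = Σ[c'·Δl_i + (W_i cosα_i − u_i·Δl_i)·tanφ'] / Σ W_i sinα_i, with Δl_i = b_i / cosα_i.
Slice 1: Δl = 2.6/cos(-4.6°) = 2.608 m; N'_1 = 61·cos(-4.6°) − 6·2.608 = 45.2; c'Δl = 2.35; W sinα = -4.9
Slice 2: Δl = 2.2/cos3.7° = 2.205 m; N'_2 = 135·cos3.7° − 2·2.205 = 130.3; c'Δl = 1.98; W sinα = 8.7
Slice 3: Δl = 1.9/cos10.9° = 1.935 m; N'_3 = 168·cos10.9° − 31·1.935 = 105.0; c'Δl = 1.74; W sinα = 31.8
Slice 4: Δl = 2.1/cos18.0° = 2.208 m; N'_4 = 232·cos18.0° − 42·2.208 = 127.9; c'Δl = 1.99; W sinα = 71.7
Slice 5: Δl = 1.9/cos25.4° = 2.103 m; N'_5 = 205·cos25.4° − 11·2.103 = 162.0; c'Δl = 1.89; W sinα = 87.9
Slice 6: Δl = 3.0/cos35.3° = 3.676 m; N'_6 = 243·cos35.3° − 18·3.676 = 132.2; c'Δl = 3.31; W sinα = 140.4
Slice 7: Δl = 2.7/cos48.5° = 4.075 m; N'_7 = 89·cos48.5° − 11·4.075 = 14.2; c'Δl = 3.67; W sinα = 66.7
Σc'Δl = 16.9 kN/m; ΣN' = 716.7 kN/m; ΣW sinα = 402.3 kN/m
Resisting = 16.9 + 716.7·tan30.7° = 16.9 + 425.6 = 442.5 kN/m
FS = 442.5 / 402.3 = 1.100

FS = 1.10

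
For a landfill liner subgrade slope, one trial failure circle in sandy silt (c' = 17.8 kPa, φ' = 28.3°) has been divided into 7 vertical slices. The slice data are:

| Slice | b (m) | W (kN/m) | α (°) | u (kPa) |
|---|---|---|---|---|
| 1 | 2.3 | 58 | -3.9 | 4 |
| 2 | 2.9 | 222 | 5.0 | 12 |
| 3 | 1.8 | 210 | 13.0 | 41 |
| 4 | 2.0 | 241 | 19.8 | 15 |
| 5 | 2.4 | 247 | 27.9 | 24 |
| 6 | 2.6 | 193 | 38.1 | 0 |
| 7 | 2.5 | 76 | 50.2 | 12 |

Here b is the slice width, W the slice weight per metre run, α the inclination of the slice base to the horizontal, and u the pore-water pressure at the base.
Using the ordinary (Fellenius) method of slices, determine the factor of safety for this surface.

FS = 1.84

Ordinary method of slices: FS = Σ[c'·Δl_i + (W_i cosα_i − u_i·Δl_i)·tanφ'] / Σ W_i sinα_i, with Δl_i = b_i / cosα_i.
Slice 1: Δl = 2.3/cos(-3.9°) = 2.305 m; N'_1 = 58·cos(-3.9°) − 4·2.305 = 48.6; c'Δl = 41.04; W sinα = -3.9
Slice 2: Δl = 2.9/cos5.0° = 2.911 m; N'_2 = 222·cos5.0° − 12·2.911 = 186.2; c'Δl = 51.82; W sinα = 19.3
Slice 3: Δl = 1.8/cos13.0° = 1.847 m; N'_3 = 210·cos13.0° − 41·1.847 = 128.9; c'Δl = 32.88; W sinα = 47.2
Slice 4: Δl = 2.0/cos19.8° = 2.126 m; N'_4 = 241·cos19.8° − 15·2.126 = 194.9; c'Δl = 37.84; W sinα = 81.6
Slice 5: Δl = 2.4/cos27.9° = 2.716 m; N'_5 = 247·cos27.9° − 24·2.716 = 153.1; c'Δl = 48.34; W sinα = 115.6
Slice 6: Δl = 2.6/cos38.1° = 3.304 m; N'_6 = 193·cos38.1° − 0·3.304 = 151.9; c'Δl = 58.81; W sinα = 119.1
Slice 7: Δl = 2.5/cos50.2° = 3.906 m; N'_7 = 76·cos50.2° − 12·3.906 = 1.8; c'Δl = 69.52; W sinα = 58.4
Σc'Δl = 340.2 kN/m; ΣN' = 865.4 kN/m; ΣW sinα = 437.3 kN/m
Resisting = 340.2 + 865.4·tan28.3° = 340.2 + 466.0 = 806.2 kN/m
FS = 806.2 / 437.3 = 1.843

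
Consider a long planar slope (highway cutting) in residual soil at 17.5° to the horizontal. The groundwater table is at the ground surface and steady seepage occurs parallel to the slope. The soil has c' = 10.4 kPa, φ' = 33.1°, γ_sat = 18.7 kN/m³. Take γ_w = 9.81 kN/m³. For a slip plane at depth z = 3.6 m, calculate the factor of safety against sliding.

With seepage parallel to the slope and the water table at the surface, the effective normal stress on the slip plane uses the buoyant unit weight γ' = γ_sat − γ_w while the driving shear stress uses γ_sat:
FS = [c' + γ' z cos²β tanφ'] / [γ_sat z sinβ cosβ]
γ' = 18.7 − 9.81 = 8.89 kN/m³
Numerator = 10.4 + 8.89·3.6·cos²17.5°·tan33.1° = 10.4 + 8.89·3.6·0.9096·0.6519 = 29.377 kPa
Denominator = 18.7·3.6·sin17.5°·cos17.5° = 18.7·3.6·0.3007·0.9537 = 19.307 kPa
FS = 29.377 / 19.307 = 1.522

FS = 1.52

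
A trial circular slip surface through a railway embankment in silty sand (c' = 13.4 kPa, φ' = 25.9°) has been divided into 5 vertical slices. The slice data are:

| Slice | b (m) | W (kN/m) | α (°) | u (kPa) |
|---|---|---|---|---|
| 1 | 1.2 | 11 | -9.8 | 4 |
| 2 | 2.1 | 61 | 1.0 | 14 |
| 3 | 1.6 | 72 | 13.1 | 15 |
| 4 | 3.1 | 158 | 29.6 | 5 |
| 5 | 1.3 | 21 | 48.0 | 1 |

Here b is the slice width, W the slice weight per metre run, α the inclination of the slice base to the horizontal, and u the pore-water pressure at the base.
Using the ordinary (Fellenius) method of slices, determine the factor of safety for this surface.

Ordinary method of slices: FS = Σ[c'·Δl_i + (W_i cosα_i − u_i·Δl_i)·tanφ'] / Σ W_i sinα_i, with Δl_i = b_i / cosα_i.
Slice 1: Δl = 1.2/cos(-9.8°) = 1.218 m; N'_1 = 11·cos(-9.8°) − 4·1.218 = 6.0; c'Δl = 16.32; W sinα = -1.9
Slice 2: Δl = 2.1/cos1.0° = 2.100 m; N'_2 = 61·cos1.0° − 14·2.100 = 31.6; c'Δl = 28.14; W sinα = 1.1
Slice 3: Δl = 1.6/cos13.1° = 1.643 m; N'_3 = 72·cos13.1° − 15·1.643 = 45.5; c'Δl = 22.01; W sinα = 16.3
Slice 4: Δl = 3.1/cos29.6° = 3.565 m; N'_4 = 158·cos29.6° − 5·3.565 = 119.6; c'Δl = 47.77; W sinα = 78.0
Slice 5: Δl = 1.3/cos48.0° = 1.943 m; N'_5 = 21·cos48.0° − 1·1.943 = 12.1; c'Δl = 26.03; W sinα = 15.6
Σc'Δl = 140.3 kN/m; ΣN' = 214.7 kN/m; ΣW sinα = 109.2 kN/m
Resisting = 140.3 + 214.7·tan25.9° = 140.3 + 104.3 = 244.5 kN/m
FS = 244.5 / 109.2 = 2.240

FS = 2.24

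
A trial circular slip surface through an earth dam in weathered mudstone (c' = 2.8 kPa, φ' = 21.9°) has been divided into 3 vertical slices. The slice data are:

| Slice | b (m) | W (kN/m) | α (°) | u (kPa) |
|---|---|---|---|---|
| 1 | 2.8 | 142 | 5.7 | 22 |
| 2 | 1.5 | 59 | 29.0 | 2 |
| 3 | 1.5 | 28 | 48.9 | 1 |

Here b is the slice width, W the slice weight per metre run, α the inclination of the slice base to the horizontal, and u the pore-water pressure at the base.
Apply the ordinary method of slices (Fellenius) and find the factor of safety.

Ordinary method of slices: FS = Σ[c'·Δl_i + (W_i cosα_i − u_i·Δl_i)·tanφ'] / Σ W_i sinα_i, with Δl_i = b_i / cosα_i.
Slice 1: Δl = 2.8/cos5.7° = 2.814 m; N'_1 = 142·cos5.7° − 22·2.814 = 79.4; c'Δl = 7.88; W sinα = 14.1
Slice 2: Δl = 1.5/cos29.0° = 1.715 m; N'_2 = 59·cos29.0° − 2·1.715 = 48.2; c'Δl = 4.80; W sinα = 28.6
Slice 3: Δl = 1.5/cos48.9° = 2.282 m; N'_3 = 28·cos48.9° − 1·2.282 = 16.1; c'Δl = 6.39; W sinα = 21.1
Σc'Δl = 19.1 kN/m; ΣN' = 143.7 kN/m; ΣW sinα = 63.8 kN/m
Resisting = 19.1 + 143.7·tan21.9° = 19.1 + 57.8 = 76.8 kN/m
FS = 76.8 / 63.8 = 1.204

FS = 1.20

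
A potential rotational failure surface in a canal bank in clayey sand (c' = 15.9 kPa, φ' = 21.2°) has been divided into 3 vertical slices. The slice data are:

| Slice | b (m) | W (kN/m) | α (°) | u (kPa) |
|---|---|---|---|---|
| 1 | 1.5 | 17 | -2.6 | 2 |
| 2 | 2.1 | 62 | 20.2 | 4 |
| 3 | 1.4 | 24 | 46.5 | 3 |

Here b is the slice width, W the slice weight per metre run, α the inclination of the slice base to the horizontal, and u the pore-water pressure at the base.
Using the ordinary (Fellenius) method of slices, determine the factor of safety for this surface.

Ordinary method of slices: FS = Σ[c'·Δl_i + (W_i cosα_i − u_i·Δl_i)·tanφ'] / Σ W_i sinα_i, with Δl_i = b_i / cosα_i.
Slice 1: Δl = 1.5/cos(-2.6°) = 1.502 m; N'_1 = 17·cos(-2.6°) − 2·1.502 = 14.0; c'Δl = 23.87; W sinα = -0.8
Slice 2: Δl = 2.1/cos20.2° = 2.238 m; N'_2 = 62·cos20.2° − 4·2.238 = 49.2; c'Δl = 35.58; W sinα = 21.4
Slice 3: Δl = 1.4/cos46.5° = 2.034 m; N'_3 = 24·cos46.5° − 3·2.034 = 10.4; c'Δl = 32.34; W sinα = 17.4
Σc'Δl = 91.8 kN/m; ΣN' = 73.6 kN/m; ΣW sinα = 38.0 kN/m
Resisting = 91.8 + 73.6·tan21.2° = 91.8 + 28.6 = 120.4 kN/m
FS = 120.4 / 38.0 = 3.163

FS = 3.16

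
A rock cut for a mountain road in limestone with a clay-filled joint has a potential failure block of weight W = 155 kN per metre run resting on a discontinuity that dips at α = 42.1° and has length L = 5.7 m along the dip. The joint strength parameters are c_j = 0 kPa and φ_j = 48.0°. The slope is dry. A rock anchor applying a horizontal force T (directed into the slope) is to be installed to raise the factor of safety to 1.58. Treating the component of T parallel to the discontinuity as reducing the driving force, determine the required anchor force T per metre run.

T = 19 kN/m

Resolving forces along and normal to the sliding plane, with the horizontal anchor force T adding T·sinα to the effective normal force and T·cosα acting up the plane against the driving force:
FS = [c_jL + (W cosα + T sinα) tanφ_j] / [W sinα − T cosα]
Without the anchor: N' = 115.0 kN/m, driving T_d = 103.9 kN/m, resisting R = 0·5.7 + 115.0·tan48.0° = 127.7 kN/m, FS = 1.23.
Setting FS = 1.58 and solving for T:
1.58·(103.9 − T cos42.1°) = 127.7 + T sin42.1°·tan48.0°
T·(sin42.1°·tan48.0° + 1.58·cos42.1°) = 1.58·103.9 − 127.7
T·(0.6704·1.1106 + 1.58·0.7420) = 164.2 − 127.7 = 36.5
T·1.9169 = 36.5
T = 19.0 kN/m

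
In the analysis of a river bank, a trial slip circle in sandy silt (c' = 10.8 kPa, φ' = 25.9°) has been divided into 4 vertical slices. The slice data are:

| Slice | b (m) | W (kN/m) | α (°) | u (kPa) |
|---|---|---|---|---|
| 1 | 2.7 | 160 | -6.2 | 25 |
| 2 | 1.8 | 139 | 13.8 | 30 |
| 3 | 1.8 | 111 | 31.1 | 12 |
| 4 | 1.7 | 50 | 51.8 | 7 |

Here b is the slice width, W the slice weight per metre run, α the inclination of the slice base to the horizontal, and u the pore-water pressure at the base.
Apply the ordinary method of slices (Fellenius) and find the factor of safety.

Ordinary method of slices: FS = Σ[c'·Δl_i + (W_i cosα_i − u_i·Δl_i)·tanφ'] / Σ W_i sinα_i, with Δl_i = b_i / cosα_i.
Slice 1: Δl = 2.7/cos(-6.2°) = 2.716 m; N'_1 = 160·cos(-6.2°) − 25·2.716 = 91.2; c'Δl = 29.33; W sinα = -17.3
Slice 2: Δl = 1.8/cos13.8° = 1.854 m; N'_2 = 139·cos13.8° − 30·1.854 = 79.4; c'Δl = 20.02; W sinα = 33.2
Slice 3: Δl = 1.8/cos31.1° = 2.102 m; N'_3 = 111·cos31.1° − 12·2.102 = 69.8; c'Δl = 22.70; W sinα = 57.3
Slice 4: Δl = 1.7/cos51.8° = 2.749 m; N'_4 = 50·cos51.8° − 7·2.749 = 11.7; c'Δl = 29.69; W sinα = 39.3
Σc'Δl = 101.7 kN/m; ΣN' = 252.0 kN/m; ΣW sinα = 112.5 kN/m
Resisting = 101.7 + 252.0·tan25.9° = 101.7 + 122.4 = 224.1 kN/m
FS = 224.1 / 112.5 = 1.992

FS = 1.99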